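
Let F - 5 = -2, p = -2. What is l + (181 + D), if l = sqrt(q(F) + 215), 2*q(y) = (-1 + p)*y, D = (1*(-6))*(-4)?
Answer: 205 + sqrt(842)/2 ≈ 219.51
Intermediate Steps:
F = 3 (F = 5 - 2 = 3)
D = 24 (D = -6*(-4) = 24)
q(y) = -3*y/2 (q(y) = ((-1 - 2)*y)/2 = (-3*y)/2 = -3*y/2)
l = sqrt(842)/2 (l = sqrt(-3/2*3 + 215) = sqrt(-9/2 + 215) = sqrt(421/2) = sqrt(842)/2 ≈ 14.509)
l + (181 + D) = sqrt(842)/2 + (181 + 24) = sqrt(842)/2 + 205 = 205 + sqrt(842)/2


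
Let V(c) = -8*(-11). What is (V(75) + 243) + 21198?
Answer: 21529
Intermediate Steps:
V(c) = 88
(V(75) + 243) + 21198 = (88 + 243) + 21198 = 331 + 21198 = 21529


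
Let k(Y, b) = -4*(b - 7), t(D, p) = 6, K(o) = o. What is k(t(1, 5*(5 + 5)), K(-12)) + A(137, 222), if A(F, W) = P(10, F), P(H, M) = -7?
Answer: 69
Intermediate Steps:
A(F, W) = -7
k(Y, b) = 28 - 4*b (k(Y, b) = -4*(-7 + b) = 28 - 4*b)
k(t(1, 5*(5 + 5)), K(-12)) + A(137, 222) = (28 - 4*(-12)) - 7 = (28 + 48) - 7 = 76 - 7 = 69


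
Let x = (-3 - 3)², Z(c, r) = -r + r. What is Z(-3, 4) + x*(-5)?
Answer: -180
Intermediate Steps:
Z(c, r) = 0
x = 36 (x = (-6)² = 36)
Z(-3, 4) + x*(-5) = 0 + 36*(-5) = 0 - 180 = -180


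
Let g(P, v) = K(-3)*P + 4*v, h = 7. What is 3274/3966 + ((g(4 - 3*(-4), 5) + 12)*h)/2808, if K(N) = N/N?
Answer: 73097/77337 ≈ 0.94518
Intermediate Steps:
K(N) = 1
g(P, v) = P + 4*v (g(P, v) = 1*P + 4*v = P + 4*v)
3274/3966 + ((g(4 - 3*(-4), 5) + 12)*h)/2808 = 3274/3966 + ((((4 - 3*(-4)) + 4*5) + 12)*7)/2808 = 3274*(1/3966) + ((((4 + 12) + 20) + 12)*7)*(1/2808) = 1637/1983 + (((16 + 20) + 12)*7)*(1/2808) = 1637/1983 + ((36 + 12)*7)*(1/2808) = 1637/1983 + (48*7)*(1/2808) = 1637/1983 + 336*(1/2808) = 1637/1983 + 14/117 = 73097/77337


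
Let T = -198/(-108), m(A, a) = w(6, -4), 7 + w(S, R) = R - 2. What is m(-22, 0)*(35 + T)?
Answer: -2873/6 ≈ -478.83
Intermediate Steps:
w(S, R) = -9 + R (w(S, R) = -7 + (R - 2) = -7 + (-2 + R) = -9 + R)
m(A, a) = -13 (m(A, a) = -9 - 4 = -13)
T = 11/6 (T = -198*(-1/108) = 11/6 ≈ 1.8333)
m(-22, 0)*(35 + T) = -13*(35 + 11/6) = -13*221/6 = -2873/6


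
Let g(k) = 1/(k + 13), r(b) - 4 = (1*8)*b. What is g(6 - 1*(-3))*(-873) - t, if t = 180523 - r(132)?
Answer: -3949059/22 ≈ -1.7950e+5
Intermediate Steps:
r(b) = 4 + 8*b (r(b) = 4 + (1*8)*b = 4 + 8*b)
g(k) = 1/(13 + k)
t = 179463 (t = 180523 - (4 + 8*132) = 180523 - (4 + 1056) = 180523 - 1*1060 = 180523 - 1060 = 179463)
g(6 - 1*(-3))*(-873) - t = -873/(13 + (6 - 1*(-3))) - 1*179463 = -873/(13 + (6 + 3)) - 179463 = -873/(13 + 9) - 179463 = -873/22 - 179463 = -3949059/22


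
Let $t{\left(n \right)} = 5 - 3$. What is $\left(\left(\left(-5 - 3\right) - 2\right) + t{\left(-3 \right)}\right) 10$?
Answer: $-80$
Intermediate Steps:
$t{\left(n \right)} = 2$ ($t{\left(n \right)} = 5 - 3 = 2$)
$\left(\left(\left(-5 - 3\right) - 2\right) + t{\left(-3 \right)}\right) 10 = \left(\left(\left(-5 - 3\right) - 2\right) + 2\right) 10 = \left(\left(-8 - 2\right) + 2\right) 10 = \left(-10 + 2\right) 10 = \left(-8\right) 10 = -80$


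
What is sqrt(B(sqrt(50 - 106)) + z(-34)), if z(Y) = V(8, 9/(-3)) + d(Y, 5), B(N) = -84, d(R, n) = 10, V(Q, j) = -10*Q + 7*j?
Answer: 5*I*sqrt(7) ≈ 13.229*I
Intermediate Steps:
z(Y) = -91 (z(Y) = (-10*8 + 7*(9/(-3))) + 10 = (-80 + 7*(9*(-1/3))) + 10 = (-80 + 7*(-3)) + 10 = (-80 - 21) + 10 = -101 + 10 = -91)
sqrt(B(sqrt(50 - 106)) + z(-34)) = sqrt(-84 - 91) = sqrt(-175) = 5*I*sqrt(7)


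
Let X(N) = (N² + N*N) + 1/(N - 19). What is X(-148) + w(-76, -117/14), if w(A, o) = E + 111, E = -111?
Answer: 7315935/167 ≈ 43808.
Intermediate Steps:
w(A, o) = 0 (w(A, o) = -111 + 111 = 0)
X(N) = 1/(-19 + N) + 2*N² (X(N) = (N² + N²) + 1/(-19 + N) = 2*N² + 1/(-19 + N) = 1/(-19 + N) + 2*N²)
X(-148) + w(-76, -117/14) = (1 - 38*(-148)² + 2*(-148)³)/(-19 - 148) + 0 = (1 - 38*21904 + 2*(-3241792))/(-167) + 0 = -(1 - 832352 - 6483584)/167 + 0 = -1/167*(-7315935) + 0 = 7315935/167 + 0 = 7315935/167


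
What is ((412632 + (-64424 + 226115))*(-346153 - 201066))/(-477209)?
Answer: 314280457737/477209 ≈ 6.5858e+5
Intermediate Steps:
((412632 + (-64424 + 226115))*(-346153 - 201066))/(-477209) = ((412632 + 161691)*(-547219))*(-1/477209) = (574323*(-547219))*(-1/477209) = -314280457737*(-1/477209) = 314280457737/477209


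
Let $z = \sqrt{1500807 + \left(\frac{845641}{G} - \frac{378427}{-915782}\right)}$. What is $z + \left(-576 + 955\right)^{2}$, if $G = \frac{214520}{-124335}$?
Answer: $143641 + \frac{275 \sqrt{26315444568130268438}}{1403239676} \approx 1.4465 \cdot 10^{5}$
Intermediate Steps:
$G = - \frac{42904}{24867}$ ($G = 214520 \left(- \frac{1}{124335}\right) = - \frac{42904}{24867} \approx -1.7253$)
$z = \frac{275 \sqrt{26315444568130268438}}{1403239676}$ ($z = \sqrt{1500807 + \left(\frac{845641}{- \frac{42904}{24867}} - \frac{378427}{-915782}\right)} = \sqrt{1500807 + \left(845641 \left(- \frac{24867}{42904}\right) - - \frac{54061}{130826}\right)} = \sqrt{1500807 + \left(- \frac{21028554747}{42904} + \frac{54061}{130826}\right)} = \sqrt{1500807 - \frac{1375539691948939}{2806479352}} = \sqrt{\frac{2836444164888125}{2806479352}} = \frac{275 \sqrt{26315444568130268438}}{1403239676} \approx 1005.3$)
$z + \left(-576 + 955\right)^{2} = \frac{275 \sqrt{26315444568130268438}}{1403239676} + \left(-576 + 955\right)^{2} = \frac{275 \sqrt{26315444568130268438}}{1403239676} + 379^{2} = \frac{275 \sqrt{26315444568130268438}}{1403239676} + 143641 = 143641 + \frac{275 \sqrt{26315444568130268438}}{1403239676}$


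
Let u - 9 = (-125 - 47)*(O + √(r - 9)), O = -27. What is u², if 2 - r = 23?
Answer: 20762889 - 1600632*I*√30 ≈ 2.0763e+7 - 8.767e+6*I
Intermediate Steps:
r = -21 (r = 2 - 1*23 = 2 - 23 = -21)
u = 4653 - 172*I*√30 (u = 9 + (-125 - 47)*(-27 + √(-21 - 9)) = 9 - 172*(-27 + √(-30)) = 9 - 172*(-27 + I*√30) = 9 + (4644 - 172*I*√30) = 4653 - 172*I*√30 ≈ 4653.0 - 942.08*I)
u² = (4653 - 172*I*√30)²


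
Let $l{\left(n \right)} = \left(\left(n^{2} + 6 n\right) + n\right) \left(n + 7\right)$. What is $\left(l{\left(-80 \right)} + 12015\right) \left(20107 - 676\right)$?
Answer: $-8050360455$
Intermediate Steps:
$l{\left(n \right)} = \left(7 + n\right) \left(n^{2} + 7 n\right)$ ($l{\left(n \right)} = \left(n^{2} + 7 n\right) \left(7 + n\right) = \left(7 + n\right) \left(n^{2} + 7 n\right)$)
$\left(l{\left(-80 \right)} + 12015\right) \left(20107 - 676\right) = \left(- 80 \left(49 + \left(-80\right)^{2} + 14 \left(-80\right)\right) + 12015\right) \left(20107 - 676\right) = \left(- 80 \left(49 + 6400 - 1120\right) + 12015\right) 19431 = \left(\left(-80\right) 5329 + 12015\right) 19431 = \left(-426320 + 12015\right) 19431 = \left(-414305\right) 19431 = -8050360455$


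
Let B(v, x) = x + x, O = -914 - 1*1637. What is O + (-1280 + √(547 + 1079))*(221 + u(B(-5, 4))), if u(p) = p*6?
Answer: -346871 + 269*√1626 ≈ -3.3602e+5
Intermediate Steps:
O = -2551 (O = -914 - 1637 = -2551)
B(v, x) = 2*x
u(p) = 6*p
O + (-1280 + √(547 + 1079))*(221 + u(B(-5, 4))) = -2551 + (-1280 + √(547 + 1079))*(221 + 6*(2*4)) = -2551 + (-1280 + √1626)*(221 + 6*8) = -2551 + (-1280 + √1626)*(221 + 48) = -2551 + (-1280 + √1626)*269 = -2551 + (-344320 + 269*√1626) = -346871 + 269*√1626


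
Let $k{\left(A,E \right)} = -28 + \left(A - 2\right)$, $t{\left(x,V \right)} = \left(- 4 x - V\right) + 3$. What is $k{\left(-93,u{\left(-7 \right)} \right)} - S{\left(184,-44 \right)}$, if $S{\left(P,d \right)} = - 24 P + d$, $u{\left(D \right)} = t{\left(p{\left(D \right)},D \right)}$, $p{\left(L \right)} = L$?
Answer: $4337$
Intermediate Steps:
$t{\left(x,V \right)} = 3 - V - 4 x$ ($t{\left(x,V \right)} = \left(- V - 4 x\right) + 3 = 3 - V - 4 x$)
$u{\left(D \right)} = 3 - 5 D$ ($u{\left(D \right)} = 3 - D - 4 D = 3 - 5 D$)
$S{\left(P,d \right)} = d - 24 P$
$k{\left(A,E \right)} = -30 + A$ ($k{\left(A,E \right)} = -28 + \left(-2 + A\right) = -30 + A$)
$k{\left(-93,u{\left(-7 \right)} \right)} - S{\left(184,-44 \right)} = \left(-30 - 93\right) - \left(-44 - 4416\right) = -123 - \left(-44 - 4416\right) = -123 - -4460 = -123 + 4460 = 4337$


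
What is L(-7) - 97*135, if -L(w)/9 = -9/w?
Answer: -91746/7 ≈ -13107.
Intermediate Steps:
L(w) = 81/w (L(w) = -(-81)/w = 81/w)
L(-7) - 97*135 = 81/(-7) - 97*135 = 81*(-⅐) - 13095 = -81/7 - 13095 = -91746/7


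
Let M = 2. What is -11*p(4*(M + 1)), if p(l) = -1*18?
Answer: 198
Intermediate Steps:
p(l) = -18
-11*p(4*(M + 1)) = -11*(-18) = 198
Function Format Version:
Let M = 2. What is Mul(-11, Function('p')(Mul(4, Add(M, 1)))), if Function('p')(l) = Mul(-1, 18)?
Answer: 198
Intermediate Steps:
Function('p')(l) = -18
Mul(-11, Function('p')(Mul(4, Add(M, 1)))) = Mul(-11, -18) = 198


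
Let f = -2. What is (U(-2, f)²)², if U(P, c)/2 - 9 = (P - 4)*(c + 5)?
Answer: 104976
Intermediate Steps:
U(P, c) = 18 + 2*(-4 + P)*(5 + c) (U(P, c) = 18 + 2*((P - 4)*(c + 5)) = 18 + 2*((-4 + P)*(5 + c)) = 18 + 2*(-4 + P)*(5 + c))
(U(-2, f)²)² = ((-22 - 8*(-2) + 10*(-2) + 2*(-2)*(-2))²)² = ((-22 + 16 - 20 + 8)²)² = ((-18)²)² = 324² = 104976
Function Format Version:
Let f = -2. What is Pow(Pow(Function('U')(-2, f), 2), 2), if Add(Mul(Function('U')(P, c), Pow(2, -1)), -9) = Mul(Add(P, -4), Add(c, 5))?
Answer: 104976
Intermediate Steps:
Function('U')(P, c) = Add(18, Mul(2, Add(-4, P), Add(5, c))) (Function('U')(P, c) = Add(18, Mul(2, Mul(Add(P, -4), Add(c, 5)))) = Add(18, Mul(2, Mul(Add(-4, P), Add(5, c)))) = Add(18, Mul(2, Add(-4, P), Add(5, c))))
Pow(Pow(Function('U')(-2, f), 2), 2) = Pow(Pow(Add(-22, Mul(-8, -2), Mul(10, -2), Mul(2, -2, -2)), 2), 2) = Pow(Pow(Add(-22, 16, -20, 8), 2), 2) = Pow(Pow(-18, 2), 2) = Pow(324, 2) = 104976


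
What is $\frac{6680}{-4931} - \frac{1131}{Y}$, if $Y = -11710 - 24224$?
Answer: $- \frac{78154053}{59063518} \approx -1.3232$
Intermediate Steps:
$Y = -35934$ ($Y = -11710 - 24224 = -35934$)
$\frac{6680}{-4931} - \frac{1131}{Y} = \frac{6680}{-4931} - \frac{1131}{-35934} = 6680 \left(- \frac{1}{4931}\right) - - \frac{377}{11978} = - \frac{6680}{4931} + \frac{377}{11978} = - \frac{78154053}{59063518}$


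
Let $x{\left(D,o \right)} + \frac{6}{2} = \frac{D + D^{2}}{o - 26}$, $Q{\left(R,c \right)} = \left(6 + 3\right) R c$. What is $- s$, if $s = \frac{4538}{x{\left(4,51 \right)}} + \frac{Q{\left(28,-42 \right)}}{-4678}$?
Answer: $\frac{53013698}{25729} \approx 2060.5$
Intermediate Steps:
$Q{\left(R,c \right)} = 9 R c$
$x{\left(D,o \right)} = -3 + \frac{D + D^{2}}{-26 + o}$ ($x{\left(D,o \right)} = -3 + \frac{D + D^{2}}{o - 26} = -3 + \frac{D + D^{2}}{-26 + o}$)
$s = - \frac{53013698}{25729}$ ($s = \frac{4538}{\frac{1}{-26 + 51} \left(78 + 4 + 4^{2} - 153\right)} + \frac{9 \cdot 28 \left(-42\right)}{-4678} = \frac{4538}{\frac{1}{25} \left(78 + 4 + 16 - 153\right)} - - \frac{5292}{2339} = \frac{4538}{\frac{1}{25} \left(-55\right)} + \frac{5292}{2339} = \frac{4538}{- \frac{11}{5}} + \frac{5292}{2339} = 4538 \left(- \frac{5}{11}\right) + \frac{5292}{2339} = - \frac{22690}{11} + \frac{5292}{2339} = - \frac{53013698}{25729} \approx -2060.5$)
$- s = \left(-1\right) \left(- \frac{53013698}{25729}\right) = \frac{53013698}{25729}$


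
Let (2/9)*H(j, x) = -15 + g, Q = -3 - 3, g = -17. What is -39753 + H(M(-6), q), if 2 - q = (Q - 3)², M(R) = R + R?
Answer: -39897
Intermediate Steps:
M(R) = 2*R
Q = -6
q = -79 (q = 2 - (-6 - 3)² = 2 - 1*(-9)² = 2 - 1*81 = 2 - 81 = -79)
H(j, x) = -144 (H(j, x) = 9*(-15 - 17)/2 = (9/2)*(-32) = -144)
-39753 + H(M(-6), q) = -39753 - 144 = -39897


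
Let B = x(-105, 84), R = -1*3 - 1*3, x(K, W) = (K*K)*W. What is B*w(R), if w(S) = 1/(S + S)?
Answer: -77175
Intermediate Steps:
x(K, W) = W*K² (x(K, W) = K²*W = W*K²)
R = -6 (R = -3 - 3 = -6)
B = 926100 (B = 84*(-105)² = 84*11025 = 926100)
w(S) = 1/(2*S)
B*w(R) = 926100*((½)/(-6)) = 926100*((½)*(-⅙)) = 926100*(-1/12) = -77175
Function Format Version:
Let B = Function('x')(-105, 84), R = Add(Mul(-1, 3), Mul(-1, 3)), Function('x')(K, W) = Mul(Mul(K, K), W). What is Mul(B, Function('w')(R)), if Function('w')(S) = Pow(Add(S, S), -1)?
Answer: -77175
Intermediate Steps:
Function('x')(K, W) = Mul(W, Pow(K, 2)) (Function('x')(K, W) = Mul(Pow(K, 2), W) = Mul(W, Pow(K, 2)))
R = -6 (R = Add(-3, -3) = -6)
B = 926100 (B = Mul(84, Pow(-105, 2)) = Mul(84, 11025) = 926100)
Function('w')(S) = Mul(Rational(1, 2), Pow(S, -1)) (Function('w')(S) = Pow(Mul(2, S), -1) = Mul(Rational(1, 2), Pow(S, -1)))
Mul(B, Function('w')(R)) = Mul(926100, Mul(Rational(1, 2), Pow(-6, -1))) = Mul(926100, Mul(Rational(1, 2), Rational(-1, 6))) = Mul(926100, Rational(-1, 12)) = -77175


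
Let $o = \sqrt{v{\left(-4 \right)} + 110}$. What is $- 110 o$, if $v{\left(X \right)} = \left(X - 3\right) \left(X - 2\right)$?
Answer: $- 220 \sqrt{38} \approx -1356.2$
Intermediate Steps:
$v{\left(X \right)} = \left(-3 + X\right) \left(-2 + X\right)$
$o = 2 \sqrt{38}$ ($o = \sqrt{\left(6 + \left(-4\right)^{2} - -20\right) + 110} = \sqrt{\left(6 + 16 + 20\right) + 110} = \sqrt{42 + 110} = \sqrt{152} = 2 \sqrt{38} \approx 12.329$)
$- 110 o = - 110 \cdot 2 \sqrt{38} = - 220 \sqrt{38}$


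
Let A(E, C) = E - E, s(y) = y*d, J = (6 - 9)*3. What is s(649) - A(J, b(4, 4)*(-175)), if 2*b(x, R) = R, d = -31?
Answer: -20119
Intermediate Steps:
b(x, R) = R/2
J = -9 (J = -3*3 = -9)
s(y) = -31*y (s(y) = y*(-31) = -31*y)
A(E, C) = 0
s(649) - A(J, b(4, 4)*(-175)) = -31*649 - 1*0 = -20119 + 0 = -20119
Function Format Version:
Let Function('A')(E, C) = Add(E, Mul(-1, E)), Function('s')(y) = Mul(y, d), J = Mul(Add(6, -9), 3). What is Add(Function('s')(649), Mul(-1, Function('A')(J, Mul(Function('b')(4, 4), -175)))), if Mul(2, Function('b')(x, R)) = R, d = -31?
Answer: -20119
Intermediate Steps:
Function('b')(x, R) = Mul(Rational(1, 2), R)
J = -9 (J = Mul(-3, 3) = -9)
Function('s')(y) = Mul(-31, y) (Function('s')(y) = Mul(y, -31) = Mul(-31, y))
Function('A')(E, C) = 0
Add(Function('s')(649), Mul(-1, Function('A')(J, Mul(Function('b')(4, 4), -175)))) = Add(Mul(-31, 649), Mul(-1, 0)) = Add(-20119, 0) = -20119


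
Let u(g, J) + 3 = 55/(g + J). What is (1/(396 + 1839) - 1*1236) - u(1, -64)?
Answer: -57829859/46935 ≈ -1232.1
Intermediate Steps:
u(g, J) = -3 + 55/(J + g) (u(g, J) = -3 + 55/(g + J) = -3 + 55/(J + g))
(1/(396 + 1839) - 1*1236) - u(1, -64) = (1/(396 + 1839) - 1*1236) - (55 - 3*(-64) - 3*1)/(-64 + 1) = (1/2235 - 1236) - (55 + 192 - 3)/(-63) = (1/2235 - 1236) - (-1)*244/63 = -2762459/2235 - 1*(-244/63) = -2762459/2235 + 244/63 = -57829859/46935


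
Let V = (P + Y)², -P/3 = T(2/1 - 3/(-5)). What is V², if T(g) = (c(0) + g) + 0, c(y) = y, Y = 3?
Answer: 331776/625 ≈ 530.84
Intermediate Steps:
T(g) = g (T(g) = (0 + g) + 0 = g + 0 = g)
P = -39/5 (P = -3*(2/1 - 3/(-5)) = -3*(2*1 - 3*(-⅕)) = -3*(2 + ⅗) = -3*13/5 = -39/5 ≈ -7.8000)
V = 576/25 (V = (-39/5 + 3)² = (-24/5)² = 576/25 ≈ 23.040)
V² = (576/25)² = 331776/625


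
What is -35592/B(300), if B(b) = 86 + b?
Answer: -17796/193 ≈ -92.207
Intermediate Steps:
-35592/B(300) = -35592/(86 + 300) = -35592/386 = -35592*1/386 = -17796/193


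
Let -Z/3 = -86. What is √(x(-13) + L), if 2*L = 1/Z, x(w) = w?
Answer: I*√865203/258 ≈ 3.6053*I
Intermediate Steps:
Z = 258 (Z = -3*(-86) = 258)
L = 1/516 (L = (½)/258 = (½)*(1/258) = 1/516 ≈ 0.0019380)
√(x(-13) + L) = √(-13 + 1/516) = √(-6707/516) = I*√865203/258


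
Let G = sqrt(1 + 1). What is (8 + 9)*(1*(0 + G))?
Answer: 17*sqrt(2) ≈ 24.042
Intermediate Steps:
G = sqrt(2) ≈ 1.4142
(8 + 9)*(1*(0 + G)) = (8 + 9)*(1*(0 + sqrt(2))) = 17*(1*sqrt(2)) = 17*sqrt(2)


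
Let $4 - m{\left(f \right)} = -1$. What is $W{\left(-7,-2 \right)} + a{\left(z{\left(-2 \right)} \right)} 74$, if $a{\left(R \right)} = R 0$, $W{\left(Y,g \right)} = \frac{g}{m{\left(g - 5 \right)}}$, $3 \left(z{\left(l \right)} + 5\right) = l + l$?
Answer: $- \frac{2}{5} \approx -0.4$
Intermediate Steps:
$m{\left(f \right)} = 5$ ($m{\left(f \right)} = 4 - -1 = 4 + 1 = 5$)
$z{\left(l \right)} = -5 + \frac{2 l}{3}$ ($z{\left(l \right)} = -5 + \frac{l + l}{3} = -5 + \frac{2 l}{3}$)
$W{\left(Y,g \right)} = \frac{g}{5}$
$a{\left(R \right)} = 0$
$W{\left(-7,-2 \right)} + a{\left(z{\left(-2 \right)} \right)} 74 = \frac{1}{5} \left(-2\right) + 0 \cdot 74 = - \frac{2}{5} + 0 = - \frac{2}{5}$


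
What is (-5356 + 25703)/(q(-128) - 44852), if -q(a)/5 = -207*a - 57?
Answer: -20347/177047 ≈ -0.11492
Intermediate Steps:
q(a) = 285 + 1035*a (q(a) = -5*(-207*a - 57) = -5*(-57 - 207*a) = 285 + 1035*a)
(-5356 + 25703)/(q(-128) - 44852) = (-5356 + 25703)/((285 + 1035*(-128)) - 44852) = 20347/((285 - 132480) - 44852) = 20347/(-132195 - 44852) = 20347/(-177047) = 20347*(-1/177047) = -20347/177047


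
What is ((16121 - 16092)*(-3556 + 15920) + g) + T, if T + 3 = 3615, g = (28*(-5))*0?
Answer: 362168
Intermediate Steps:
g = 0 (g = -140*0 = 0)
T = 3612 (T = -3 + 3615 = 3612)
((16121 - 16092)*(-3556 + 15920) + g) + T = ((16121 - 16092)*(-3556 + 15920) + 0) + 3612 = (29*12364 + 0) + 3612 = (358556 + 0) + 3612 = 358556 + 3612 = 362168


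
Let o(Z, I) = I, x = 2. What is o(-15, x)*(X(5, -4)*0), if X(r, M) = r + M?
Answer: 0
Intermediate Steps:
X(r, M) = M + r
o(-15, x)*(X(5, -4)*0) = 2*((-4 + 5)*0) = 2*(1*0) = 2*0 = 0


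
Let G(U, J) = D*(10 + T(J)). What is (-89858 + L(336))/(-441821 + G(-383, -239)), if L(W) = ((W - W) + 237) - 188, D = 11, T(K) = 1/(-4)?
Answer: 359236/1766855 ≈ 0.20332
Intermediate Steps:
T(K) = -¼
G(U, J) = 429/4 (G(U, J) = 11*(10 - ¼) = 11*(39/4) = 429/4)
L(W) = 49 (L(W) = (0 + 237) - 188 = 237 - 188 = 49)
(-89858 + L(336))/(-441821 + G(-383, -239)) = (-89858 + 49)/(-441821 + 429/4) = -89809/(-1766855/4) = -89809*(-4/1766855) = 359236/1766855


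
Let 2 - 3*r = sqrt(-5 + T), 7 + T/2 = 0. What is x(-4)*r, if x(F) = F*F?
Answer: 32/3 - 16*I*sqrt(19)/3 ≈ 10.667 - 23.247*I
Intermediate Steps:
T = -14 (T = -14 + 2*0 = -14 + 0 = -14)
x(F) = F**2
r = 2/3 - I*sqrt(19)/3 (r = 2/3 - sqrt(-5 - 14)/3 = 2/3 - I*sqrt(19)/3 ≈ 0.66667 - 1.453*I)
x(-4)*r = (-4)**2*(2/3 - I*sqrt(19)/3) = 16*(2/3 - I*sqrt(19)/3) = 32/3 - 16*I*sqrt(19)/3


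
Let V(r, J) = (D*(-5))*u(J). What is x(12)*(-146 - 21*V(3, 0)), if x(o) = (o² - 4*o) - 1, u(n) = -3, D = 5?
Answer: -163495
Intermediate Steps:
x(o) = -1 + o² - 4*o
V(r, J) = 75 (V(r, J) = (5*(-5))*(-3) = -25*(-3) = 75)
x(12)*(-146 - 21*V(3, 0)) = (-1 + 12² - 4*12)*(-146 - 21*75) = (-1 + 144 - 48)*(-146 - 1575) = 95*(-1721) = -163495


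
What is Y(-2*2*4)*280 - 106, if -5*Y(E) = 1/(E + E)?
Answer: -417/4 ≈ -104.25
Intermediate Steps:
Y(E) = -1/(10*E) (Y(E) = -1/(5*(E + E)) = -1/(2*E)/5 = -1/(10*E))
Y(-2*2*4)*280 - 106 = -1/(10*(-2*2*4))*280 - 106 = -1/(10*((-4*4)))*280 - 106 = -1/10/(-16)*280 - 106 = -1/10*(-1/16)*280 - 106 = (1/160)*280 - 106 = 7/4 - 106 = -417/4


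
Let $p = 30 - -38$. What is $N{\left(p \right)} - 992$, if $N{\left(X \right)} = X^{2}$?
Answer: $3632$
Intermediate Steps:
$p = 68$ ($p = 30 + 38 = 68$)
$N{\left(p \right)} - 992 = 68^{2} - 992 = 4624 - 992 = 3632$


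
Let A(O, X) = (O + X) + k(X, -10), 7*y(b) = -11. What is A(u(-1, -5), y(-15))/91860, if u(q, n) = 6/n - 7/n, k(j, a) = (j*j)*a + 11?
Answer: -3691/22505700 ≈ -0.00016400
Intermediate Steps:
y(b) = -11/7 (y(b) = (⅐)*(-11) = -11/7)
k(j, a) = 11 + a*j² (k(j, a) = j²*a + 11 = a*j² + 11 = 11 + a*j²)
u(q, n) = -1/n
A(O, X) = 11 + O + X - 10*X² (A(O, X) = (O + X) + (11 - 10*X²) = 11 + O + X - 10*X²)
A(u(-1, -5), y(-15))/91860 = (11 - 1/(-5) - 11/7 - 10*(-11/7)²)/91860 = (11 - 1*(-⅕) - 11/7 - 10*121/49)*(1/91860) = (11 + ⅕ - 11/7 - 1210/49)*(1/91860) = -3691/245*1/91860 = -3691/22505700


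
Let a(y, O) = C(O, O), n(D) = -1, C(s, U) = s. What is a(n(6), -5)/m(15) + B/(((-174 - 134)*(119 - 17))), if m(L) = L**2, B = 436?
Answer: -4253/117810 ≈ -0.036101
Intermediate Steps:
a(y, O) = O
a(n(6), -5)/m(15) + B/(((-174 - 134)*(119 - 17))) = -5/(15**2) + 436/(((-174 - 134)*(119 - 17))) = -5/225 + 436/((-308*102)) = -5*1/225 + 436/(-31416) = -1/45 + 436*(-1/31416) = -1/45 - 109/7854 = -4253/117810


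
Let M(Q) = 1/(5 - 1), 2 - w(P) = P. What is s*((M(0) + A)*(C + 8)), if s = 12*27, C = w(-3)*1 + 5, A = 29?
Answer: 170586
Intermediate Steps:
w(P) = 2 - P
C = 10 (C = (2 - 1*(-3))*1 + 5 = (2 + 3)*1 + 5 = 5*1 + 5 = 5 + 5 = 10)
s = 324
M(Q) = ¼ (M(Q) = 1/4 = ¼)
s*((M(0) + A)*(C + 8)) = 324*((¼ + 29)*(10 + 8)) = 324*((117/4)*18) = 324*(1053/2) = 170586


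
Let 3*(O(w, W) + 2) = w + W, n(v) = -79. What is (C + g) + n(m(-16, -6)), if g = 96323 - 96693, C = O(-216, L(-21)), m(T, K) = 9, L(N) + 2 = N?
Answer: -1592/3 ≈ -530.67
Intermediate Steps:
L(N) = -2 + N
O(w, W) = -2 + W/3 + w/3 (O(w, W) = -2 + (w + W)/3 = -2 + (W + w)/3 = -2 + (W/3 + w/3) = -2 + W/3 + w/3)
C = -245/3 (C = -2 + (-2 - 21)/3 + (⅓)*(-216) = -2 + (⅓)*(-23) - 72 = -2 - 23/3 - 72 = -245/3 ≈ -81.667)
g = -370
(C + g) + n(m(-16, -6)) = (-245/3 - 370) - 79 = -1355/3 - 79 = -1592/3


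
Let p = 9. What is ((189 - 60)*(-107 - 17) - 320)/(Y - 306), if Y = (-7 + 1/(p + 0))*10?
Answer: 73422/1687 ≈ 43.522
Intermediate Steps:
Y = -620/9 (Y = (-7 + 1/(9 + 0))*10 = (-7 + 1/9)*10 = -62/9*10 = -620/9 ≈ -68.889)
((189 - 60)*(-107 - 17) - 320)/(Y - 306) = ((189 - 60)*(-107 - 17) - 320)/(-620/9 - 306) = (129*(-124) - 320)/(-3374/9) = (-15996 - 320)*(-9/3374) = -16316*(-9/3374) = 73422/1687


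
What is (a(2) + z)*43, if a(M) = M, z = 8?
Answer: 430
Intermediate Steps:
(a(2) + z)*43 = (2 + 8)*43 = 10*43 = 430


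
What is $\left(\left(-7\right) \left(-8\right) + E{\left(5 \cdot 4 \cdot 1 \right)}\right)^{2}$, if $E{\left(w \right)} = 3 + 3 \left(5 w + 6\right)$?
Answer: $142129$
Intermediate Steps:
$E{\left(w \right)} = 21 + 15 w$ ($E{\left(w \right)} = 3 + 3 \left(6 + 5 w\right) = 3 + \left(18 + 15 w\right) = 21 + 15 w$)
$\left(\left(-7\right) \left(-8\right) + E{\left(5 \cdot 4 \cdot 1 \right)}\right)^{2} = \left(\left(-7\right) \left(-8\right) + \left(21 + 15 \cdot 5 \cdot 4 \cdot 1\right)\right)^{2} = \left(56 + \left(21 + 15 \cdot 20 \cdot 1\right)\right)^{2} = \left(56 + \left(21 + 15 \cdot 20\right)\right)^{2} = \left(56 + \left(21 + 300\right)\right)^{2} = \left(56 + 321\right)^{2} = 377^{2} = 142129$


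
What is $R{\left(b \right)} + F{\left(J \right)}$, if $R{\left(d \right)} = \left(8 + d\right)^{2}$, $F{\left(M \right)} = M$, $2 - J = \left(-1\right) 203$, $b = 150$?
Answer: $25169$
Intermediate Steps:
$J = 205$ ($J = 2 - \left(-1\right) 203 = 2 - -203 = 2 + 203 = 205$)
$R{\left(b \right)} + F{\left(J \right)} = \left(8 + 150\right)^{2} + 205 = 158^{2} + 205 = 24964 + 205 = 25169$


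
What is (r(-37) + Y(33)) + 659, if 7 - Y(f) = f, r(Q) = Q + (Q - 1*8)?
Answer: 551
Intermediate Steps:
r(Q) = -8 + 2*Q (r(Q) = Q + (Q - 8) = Q + (-8 + Q) = -8 + 2*Q)
Y(f) = 7 - f
(r(-37) + Y(33)) + 659 = ((-8 + 2*(-37)) + (7 - 1*33)) + 659 = ((-8 - 74) + (7 - 33)) + 659 = (-82 - 26) + 659 = -108 + 659 = 551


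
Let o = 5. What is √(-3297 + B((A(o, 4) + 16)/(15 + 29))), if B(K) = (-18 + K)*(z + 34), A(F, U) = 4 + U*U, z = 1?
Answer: I*√471702/11 ≈ 62.437*I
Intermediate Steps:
A(F, U) = 4 + U²
B(K) = -630 + 35*K (B(K) = (-18 + K)*(1 + 34) = (-18 + K)*35 = -630 + 35*K)
√(-3297 + B((A(o, 4) + 16)/(15 + 29))) = √(-3297 + (-630 + 35*(((4 + 4²) + 16)/(15 + 29)))) = √(-3297 + (-630 + 35*(((4 + 16) + 16)/44))) = √(-3297 + (-630 + 35*((20 + 16)*(1/44)))) = √(-3297 + (-630 + 35*(36*(1/44)))) = √(-3297 + (-630 + 35*(9/11))) = √(-3297 + (-630 + 315/11)) = √(-3297 - 6615/11) = √(-42882/11) = I*√471702/11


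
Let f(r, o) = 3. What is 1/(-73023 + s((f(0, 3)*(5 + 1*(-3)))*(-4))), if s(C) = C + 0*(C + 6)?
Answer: -1/73047 ≈ -1.3690e-5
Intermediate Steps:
s(C) = C (s(C) = C + 0*(6 + C) = C + 0 = C)
1/(-73023 + s((f(0, 3)*(5 + 1*(-3)))*(-4))) = 1/(-73023 + (3*(5 + 1*(-3)))*(-4)) = 1/(-73023 + (3*(5 - 3))*(-4)) = 1/(-73023 + (3*2)*(-4)) = 1/(-73023 + 6*(-4)) = 1/(-73023 - 24) = 1/(-73047) = -1/73047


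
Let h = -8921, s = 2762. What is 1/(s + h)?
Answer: -1/6159 ≈ -0.00016236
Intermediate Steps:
1/(s + h) = 1/(2762 - 8921) = 1/(-6159) = -1/6159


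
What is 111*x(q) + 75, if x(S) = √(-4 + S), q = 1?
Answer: 75 + 111*I*√3 ≈ 75.0 + 192.26*I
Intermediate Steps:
111*x(q) + 75 = 111*√(-4 + 1) + 75 = 111*√(-3) + 75 = 111*(I*√3) + 75 = 111*I*√3 + 75 = 75 + 111*I*√3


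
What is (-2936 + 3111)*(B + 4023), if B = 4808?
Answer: 1545425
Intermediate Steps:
(-2936 + 3111)*(B + 4023) = (-2936 + 3111)*(4808 + 4023) = 175*8831 = 1545425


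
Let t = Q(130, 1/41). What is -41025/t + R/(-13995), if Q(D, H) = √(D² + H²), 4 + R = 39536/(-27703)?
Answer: 50116/129234495 - 1682025*√28408901/28408901 ≈ -315.58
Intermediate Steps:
R = -150348/27703 (R = -4 + 39536/(-27703) = -4 + 39536*(-1/27703) = -4 - 39536/27703 = -150348/27703 ≈ -5.4271)
t = √28408901/41 (t = √(130² + (1/41)²) = √(16900 + (1/41)²) = √(16900 + 1/1681) = √(28408901/1681) = √28408901/41 ≈ 130.00)
-41025/t + R/(-13995) = -41025*41*√28408901/28408901 - 150348/27703/(-13995) = -1682025*√28408901/28408901 - 150348/27703*(-1/13995) = -1682025*√28408901/28408901 + 50116/129234495 = 50116/129234495 - 1682025*√28408901/28408901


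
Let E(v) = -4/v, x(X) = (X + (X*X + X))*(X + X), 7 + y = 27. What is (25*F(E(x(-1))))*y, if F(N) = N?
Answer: -1000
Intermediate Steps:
y = 20 (y = -7 + 27 = 20)
x(X) = 2*X*(X² + 2*X) (x(X) = (X + (X² + X))*(2*X) = (X + (X + X²))*(2*X) = (X² + 2*X)*(2*X) = 2*X*(X² + 2*X))
(25*F(E(x(-1))))*y = (25*(-4*1/(2*(2 - 1))))*20 = (25*(-4/(2*1*1)))*20 = (25*(-4/2))*20 = (25*(-4*½))*20 = (25*(-2))*20 = -50*20 = -1000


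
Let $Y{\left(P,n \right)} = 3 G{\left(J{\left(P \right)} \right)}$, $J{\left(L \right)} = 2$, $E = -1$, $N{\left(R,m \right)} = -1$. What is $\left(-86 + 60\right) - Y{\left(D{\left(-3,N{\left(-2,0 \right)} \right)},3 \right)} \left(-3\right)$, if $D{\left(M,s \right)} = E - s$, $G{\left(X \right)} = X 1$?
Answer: $-468$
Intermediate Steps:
$G{\left(X \right)} = X$
$D{\left(M,s \right)} = -1 - s$
$Y{\left(P,n \right)} = 6$ ($Y{\left(P,n \right)} = 3 \cdot 2 = 6$)
$\left(-86 + 60\right) - Y{\left(D{\left(-3,N{\left(-2,0 \right)} \right)},3 \right)} \left(-3\right) = \left(-86 + 60\right) \left(-1\right) 6 \left(-3\right) = - 26 \left(\left(-6\right) \left(-3\right)\right) = \left(-26\right) 18 = -468$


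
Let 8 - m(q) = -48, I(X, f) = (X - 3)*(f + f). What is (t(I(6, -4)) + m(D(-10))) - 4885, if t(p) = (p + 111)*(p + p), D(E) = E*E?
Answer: -9005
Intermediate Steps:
D(E) = E**2
I(X, f) = 2*f*(-3 + X) (I(X, f) = (-3 + X)*(2*f) = 2*f*(-3 + X))
m(q) = 56 (m(q) = 8 - 1*(-48) = 8 + 48 = 56)
t(p) = 2*p*(111 + p) (t(p) = (111 + p)*(2*p) = 2*p*(111 + p))
(t(I(6, -4)) + m(D(-10))) - 4885 = (2*(2*(-4)*(-3 + 6))*(111 + 2*(-4)*(-3 + 6)) + 56) - 4885 = (2*(2*(-4)*3)*(111 + 2*(-4)*3) + 56) - 4885 = (2*(-24)*(111 - 24) + 56) - 4885 = (2*(-24)*87 + 56) - 4885 = (-4176 + 56) - 4885 = -4120 - 4885 = -9005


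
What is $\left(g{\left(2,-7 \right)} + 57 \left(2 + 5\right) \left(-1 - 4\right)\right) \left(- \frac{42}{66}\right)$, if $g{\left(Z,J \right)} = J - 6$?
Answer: $\frac{14056}{11} \approx 1277.8$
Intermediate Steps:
$g{\left(Z,J \right)} = -6 + J$
$\left(g{\left(2,-7 \right)} + 57 \left(2 + 5\right) \left(-1 - 4\right)\right) \left(- \frac{42}{66}\right) = \left(\left(-6 - 7\right) + 57 \left(2 + 5\right) \left(-1 - 4\right)\right) \left(- \frac{42}{66}\right) = \left(-13 + 57 \cdot 7 \left(-5\right)\right) \left(\left(-42\right) \frac{1}{66}\right) = \left(-13 + 57 \left(-35\right)\right) \left(- \frac{7}{11}\right) = \left(-13 - 1995\right) \left(- \frac{7}{11}\right) = \left(-2008\right) \left(- \frac{7}{11}\right) = \frac{14056}{11}$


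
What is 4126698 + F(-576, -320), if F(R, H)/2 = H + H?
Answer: 4125418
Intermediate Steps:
F(R, H) = 4*H (F(R, H) = 2*(H + H) = 2*(2*H) = 4*H)
4126698 + F(-576, -320) = 4126698 + 4*(-320) = 4126698 - 1280 = 4125418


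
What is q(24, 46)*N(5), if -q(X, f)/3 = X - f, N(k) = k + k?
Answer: 660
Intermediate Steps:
N(k) = 2*k
q(X, f) = -3*X + 3*f (q(X, f) = -3*(X - f) = -3*X + 3*f)
q(24, 46)*N(5) = (-3*24 + 3*46)*(2*5) = (-72 + 138)*10 = 66*10 = 660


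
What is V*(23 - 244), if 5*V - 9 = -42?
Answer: 7293/5 ≈ 1458.6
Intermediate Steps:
V = -33/5 (V = 9/5 + (⅕)*(-42) = 9/5 - 42/5 = -33/5 ≈ -6.6000)
V*(23 - 244) = -33*(23 - 244)/5 = -33/5*(-221) = 7293/5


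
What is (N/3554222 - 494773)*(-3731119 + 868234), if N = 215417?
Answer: 5034477364619495265/3554222 ≈ 1.4165e+12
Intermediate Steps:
(N/3554222 - 494773)*(-3731119 + 868234) = (215417/3554222 - 494773)*(-3731119 + 868234) = (215417*(1/3554222) - 494773)*(-2862885) = (215417/3554222 - 494773)*(-2862885) = -1758532866189/3554222*(-2862885) = 5034477364619495265/3554222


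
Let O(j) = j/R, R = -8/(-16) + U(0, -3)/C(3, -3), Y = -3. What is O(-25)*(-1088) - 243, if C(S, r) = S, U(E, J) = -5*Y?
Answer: 51727/11 ≈ 4702.5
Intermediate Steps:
U(E, J) = 15 (U(E, J) = -5*(-3) = 15)
R = 11/2 (R = -8/(-16) + 15/3 = -8*(-1/16) + 15*(⅓) = ½ + 5 = 11/2 ≈ 5.5000)
O(j) = 2*j/11 (O(j) = j/(11/2) = j*(2/11) = 2*j/11)
O(-25)*(-1088) - 243 = ((2/11)*(-25))*(-1088) - 243 = -50/11*(-1088) - 243 = 54400/11 - 243 = 51727/11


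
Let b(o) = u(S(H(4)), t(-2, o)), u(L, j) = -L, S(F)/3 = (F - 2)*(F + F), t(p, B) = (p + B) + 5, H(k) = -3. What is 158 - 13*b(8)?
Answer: 1328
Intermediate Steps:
t(p, B) = 5 + B + p (t(p, B) = (B + p) + 5 = 5 + B + p)
S(F) = 6*F*(-2 + F) (S(F) = 3*((F - 2)*(F + F)) = 3*((-2 + F)*(2*F)) = 3*(2*F*(-2 + F)) = 6*F*(-2 + F))
b(o) = -90 (b(o) = -6*(-3)*(-2 - 3) = -6*(-3)*(-5) = -1*90 = -90)
158 - 13*b(8) = 158 - 13*(-90) = 158 + 1170 = 1328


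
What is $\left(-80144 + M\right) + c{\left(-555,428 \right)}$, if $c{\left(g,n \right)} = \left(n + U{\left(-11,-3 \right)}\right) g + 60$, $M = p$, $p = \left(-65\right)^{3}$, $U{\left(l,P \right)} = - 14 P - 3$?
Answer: $-613894$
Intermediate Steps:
$U{\left(l,P \right)} = -3 - 14 P$
$p = -274625$
$M = -274625$
$c{\left(g,n \right)} = 60 + g \left(39 + n\right)$ ($c{\left(g,n \right)} = \left(n - -39\right) g + 60 = \left(n + \left(-3 + 42\right)\right) g + 60 = \left(n + 39\right) g + 60 = \left(39 + n\right) g + 60 = g \left(39 + n\right) + 60 = 60 + g \left(39 + n\right)$)
$\left(-80144 + M\right) + c{\left(-555,428 \right)} = \left(-80144 - 274625\right) + \left(60 + 39 \left(-555\right) - 237540\right) = -354769 - 259125 = -613894$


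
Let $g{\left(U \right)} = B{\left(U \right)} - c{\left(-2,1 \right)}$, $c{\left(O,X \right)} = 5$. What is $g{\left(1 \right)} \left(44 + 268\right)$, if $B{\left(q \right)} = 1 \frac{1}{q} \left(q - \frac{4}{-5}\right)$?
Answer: $- \frac{4992}{5} \approx -998.4$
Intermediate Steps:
$B{\left(q \right)} = \frac{\frac{4}{5} + q}{q}$ ($B{\left(q \right)} = \frac{q - - \frac{4}{5}}{q} = \frac{q + \frac{4}{5}}{q} = \frac{\frac{4}{5} + q}{q}$)
$g{\left(U \right)} = -5 + \frac{\frac{4}{5} + U}{U}$ ($g{\left(U \right)} = \frac{\frac{4}{5} + U}{U} - 5 = -5 + \frac{\frac{4}{5} + U}{U}$)
$g{\left(1 \right)} \left(44 + 268\right) = \left(-4 + \frac{4}{5 \cdot 1}\right) \left(44 + 268\right) = \left(-4 + \frac{4}{5} \cdot 1\right) 312 = \left(-4 + \frac{4}{5}\right) 312 = \left(- \frac{16}{5}\right) 312 = - \frac{4992}{5}$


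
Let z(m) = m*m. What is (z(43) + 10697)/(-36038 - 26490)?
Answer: -6273/31264 ≈ -0.20065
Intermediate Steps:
z(m) = m²
(z(43) + 10697)/(-36038 - 26490) = (43² + 10697)/(-36038 - 26490) = (1849 + 10697)/(-62528) = 12546*(-1/62528) = -6273/31264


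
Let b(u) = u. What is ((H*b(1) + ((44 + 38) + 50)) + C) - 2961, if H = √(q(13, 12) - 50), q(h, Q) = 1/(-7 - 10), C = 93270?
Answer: 90441 + I*√14467/17 ≈ 90441.0 + 7.0752*I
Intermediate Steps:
q(h, Q) = -1/17 (q(h, Q) = 1/(-17) = -1/17)
H = I*√14467/17 (H = √(-1/17 - 50) = √(-851/17) = I*√14467/17 ≈ 7.0752*I)
((H*b(1) + ((44 + 38) + 50)) + C) - 2961 = (((I*√14467/17)*1 + ((44 + 38) + 50)) + 93270) - 2961 = ((I*√14467/17 + (82 + 50)) + 93270) - 2961 = ((I*√14467/17 + 132) + 93270) - 2961 = ((132 + I*√14467/17) + 93270) - 2961 = (93402 + I*√14467/17) - 2961 = 90441 + I*√14467/17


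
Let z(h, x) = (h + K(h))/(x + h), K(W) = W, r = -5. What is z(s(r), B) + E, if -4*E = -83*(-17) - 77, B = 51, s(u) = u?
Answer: -15351/46 ≈ -333.72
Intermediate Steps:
z(h, x) = 2*h/(h + x) (z(h, x) = (h + h)/(x + h) = (2*h)/(h + x) = 2*h/(h + x))
E = -667/2 (E = -(-83*(-17) - 77)/4 = -(1411 - 77)/4 = -1/4*1334 = -667/2 ≈ -333.50)
z(s(r), B) + E = 2*(-5)/(-5 + 51) - 667/2 = 2*(-5)/46 - 667/2 = 2*(-5)*(1/46) - 667/2 = -5/23 - 667/2 = -15351/46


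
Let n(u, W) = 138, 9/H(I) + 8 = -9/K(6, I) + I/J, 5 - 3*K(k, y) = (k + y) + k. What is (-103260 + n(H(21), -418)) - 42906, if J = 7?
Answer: -146028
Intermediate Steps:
K(k, y) = 5/3 - 2*k/3 - y/3 (K(k, y) = 5/3 - ((k + y) + k)/3 = 5/3 - (y + 2*k)/3 = 5/3 + (-2*k/3 - y/3) = 5/3 - 2*k/3 - y/3)
H(I) = 9/(-8 - 9/(-7/3 - I/3) + I/7) (H(I) = 9/(-8 + (-9/(5/3 - 2/3*6 - I/3) + I/7)) = 9/(-8 + (-9/(5/3 - 4 - I/3) + I*(1/7))) = 9/(-8 + (-9/(-7/3 - I/3) + I/7)) = 9/(-8 - 9/(-7/3 - I/3) + I/7))
(-103260 + n(H(21), -418)) - 42906 = (-103260 + 138) - 42906 = -103122 - 42906 = -146028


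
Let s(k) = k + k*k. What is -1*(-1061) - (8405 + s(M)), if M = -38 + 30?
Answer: -7400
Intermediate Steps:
M = -8
s(k) = k + k²
-1*(-1061) - (8405 + s(M)) = -1*(-1061) - (8405 - 8*(1 - 8)) = 1061 - (8405 - 8*(-7)) = 1061 - (8405 + 56) = 1061 - 1*8461 = 1061 - 8461 = -7400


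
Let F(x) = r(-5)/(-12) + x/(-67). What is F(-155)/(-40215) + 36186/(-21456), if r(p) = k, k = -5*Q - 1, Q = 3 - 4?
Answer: -16250430971/9635192280 ≈ -1.6866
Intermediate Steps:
Q = -1
k = 4 (k = -5*(-1) - 1 = 5 - 1 = 4)
r(p) = 4
F(x) = -⅓ - x/67 (F(x) = 4/(-12) + x/(-67) = 4*(-1/12) + x*(-1/67) = -⅓ - x/67)
F(-155)/(-40215) + 36186/(-21456) = (-⅓ - 1/67*(-155))/(-40215) + 36186/(-21456) = (-⅓ + 155/67)*(-1/40215) + 36186*(-1/21456) = (398/201)*(-1/40215) - 6031/3576 = -398/8083215 - 6031/3576 = -16250430971/9635192280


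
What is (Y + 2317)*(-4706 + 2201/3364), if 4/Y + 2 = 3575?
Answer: -43680291746345/4006524 ≈ -1.0902e+7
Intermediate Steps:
Y = 4/3573 (Y = 4/(-2 + 3575) = 4/3573 ≈ 0.0011195)
(Y + 2317)*(-4706 + 2201/3364) = (4/3573 + 2317)*(-4706 + 2201/3364) = 8278645*(-4706 + 2201*(1/3364))/3573 = 8278645*(-4706 + 2201/3364)/3573 = (8278645/3573)*(-15828783/3364) = -43680291746345/4006524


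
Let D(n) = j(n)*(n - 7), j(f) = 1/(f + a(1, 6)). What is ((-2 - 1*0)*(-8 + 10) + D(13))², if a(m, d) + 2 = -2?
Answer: 100/9 ≈ 11.111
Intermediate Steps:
a(m, d) = -4 (a(m, d) = -2 - 2 = -4)
j(f) = 1/(-4 + f) (j(f) = 1/(f - 4) = 1/(-4 + f))
D(n) = (-7 + n)/(-4 + n) (D(n) = (n - 7)/(-4 + n) = (-7 + n)/(-4 + n))
((-2 - 1*0)*(-8 + 10) + D(13))² = ((-2 - 1*0)*(-8 + 10) + (-7 + 13)/(-4 + 13))² = ((-2 + 0)*2 + 6/9)² = (-2*2 + (⅑)*6)² = (-4 + ⅔)² = (-10/3)² = 100/9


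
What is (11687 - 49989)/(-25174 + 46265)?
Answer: -38302/21091 ≈ -1.8160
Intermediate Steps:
(11687 - 49989)/(-25174 + 46265) = -38302/21091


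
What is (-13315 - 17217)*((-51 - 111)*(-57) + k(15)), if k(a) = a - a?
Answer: -281932488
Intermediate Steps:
k(a) = 0
(-13315 - 17217)*((-51 - 111)*(-57) + k(15)) = (-13315 - 17217)*((-51 - 111)*(-57) + 0) = -30532*(-162*(-57) + 0) = -30532*(9234 + 0) = -30532*9234 = -281932488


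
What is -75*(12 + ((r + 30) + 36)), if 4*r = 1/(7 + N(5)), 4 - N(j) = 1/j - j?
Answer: -1848975/316 ≈ -5851.2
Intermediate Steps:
N(j) = 4 + j - 1/j (N(j) = 4 - (1/j - j) = 4 + (j - 1/j) = 4 + j - 1/j)
r = 5/316 (r = 1/(4*(7 + (4 + 5 - 1/5))) = 1/(4*(7 + (4 + 5 - 1*⅕))) = 1/(4*(7 + (4 + 5 - ⅕))) = 1/(4*(7 + 44/5)) = 1/(4*(79/5)) = (¼)*(5/79) = 5/316 ≈ 0.015823)
-75*(12 + ((r + 30) + 36)) = -75*(12 + ((5/316 + 30) + 36)) = -75*(12 + (9485/316 + 36)) = -75*(12 + 20861/316) = -75*24653/316 = -1848975/316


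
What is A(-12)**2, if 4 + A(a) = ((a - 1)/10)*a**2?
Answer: 913936/25 ≈ 36557.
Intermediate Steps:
A(a) = -4 + a**2*(-1/10 + a/10) (A(a) = -4 + ((a - 1)/10)*a**2 = -4 + ((-1 + a)*(1/10))*a**2 = -4 + (-1/10 + a/10)*a**2 = -4 + a**2*(-1/10 + a/10))
A(-12)**2 = (-4 - 1/10*(-12)**2 + (1/10)*(-12)**3)**2 = (-4 - 1/10*144 + (1/10)*(-1728))**2 = (-4 - 72/5 - 864/5)**2 = (-956/5)**2 = 913936/25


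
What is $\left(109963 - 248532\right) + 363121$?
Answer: $224552$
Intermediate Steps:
$\left(109963 - 248532\right) + 363121 = -138569 + 363121 = 224552$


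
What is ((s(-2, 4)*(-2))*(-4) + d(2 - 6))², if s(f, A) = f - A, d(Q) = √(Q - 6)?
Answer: (48 - I*√10)² ≈ 2294.0 - 303.58*I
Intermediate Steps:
d(Q) = √(-6 + Q)
((s(-2, 4)*(-2))*(-4) + d(2 - 6))² = (((-2 - 1*4)*(-2))*(-4) + √(-6 + (2 - 6)))² = (((-2 - 4)*(-2))*(-4) + √(-6 - 4))² = (-6*(-2)*(-4) + √(-10))² = (12*(-4) + I*√10)² = (-48 + I*√10)²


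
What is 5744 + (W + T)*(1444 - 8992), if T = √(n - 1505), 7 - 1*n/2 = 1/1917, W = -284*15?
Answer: 32160224 - 2516*I*√608807037/213 ≈ 3.216e+7 - 2.9145e+5*I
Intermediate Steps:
W = -4260
n = 26836/1917 (n = 14 - 2/1917 = 26836/1917 ≈ 13.999)
T = I*√608807037/639 (T = √(26836/1917 - 1505) = √(-2858249/1917) = I*√608807037/639 ≈ 38.613*I)
5744 + (W + T)*(1444 - 8992) = 5744 + (-4260 + I*√608807037/639)*(1444 - 8992) = 5744 + (-4260 + I*√608807037/639)*(-7548) = 5744 + (32154480 - 2516*I*√608807037/213) = 32160224 - 2516*I*√608807037/213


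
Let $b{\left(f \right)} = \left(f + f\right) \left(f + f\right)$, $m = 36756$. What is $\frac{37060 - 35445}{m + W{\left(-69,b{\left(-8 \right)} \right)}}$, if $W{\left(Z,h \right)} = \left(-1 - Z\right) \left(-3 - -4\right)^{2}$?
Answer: $\frac{1615}{36824} \approx 0.043857$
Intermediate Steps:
$b{\left(f \right)} = 4 f^{2}$ ($b{\left(f \right)} = 2 f 2 f = 4 f^{2}$)
$W{\left(Z,h \right)} = -1 - Z$ ($W{\left(Z,h \right)} = \left(-1 - Z\right) \left(-3 + 4\right)^{2} = \left(-1 - Z\right) 1^{2} = \left(-1 - Z\right) 1 = -1 - Z$)
$\frac{37060 - 35445}{m + W{\left(-69,b{\left(-8 \right)} \right)}} = \frac{37060 - 35445}{36756 - -68} = \frac{1615}{36756 + \left(-1 + 69\right)} = \frac{1615}{36756 + 68} = \frac{1615}{36824}$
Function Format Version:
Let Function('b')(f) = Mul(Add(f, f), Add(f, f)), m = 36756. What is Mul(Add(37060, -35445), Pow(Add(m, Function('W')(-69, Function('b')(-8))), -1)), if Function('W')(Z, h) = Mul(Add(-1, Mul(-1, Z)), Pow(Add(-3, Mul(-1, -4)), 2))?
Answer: Rational(1615, 36824) ≈ 0.043857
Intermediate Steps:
Function('b')(f) = Mul(4, Pow(f, 2)) (Function('b')(f) = Mul(Mul(2, f), Mul(2, f)) = Mul(4, Pow(f, 2)))
Function('W')(Z, h) = Add(-1, Mul(-1, Z)) (Function('W')(Z, h) = Mul(Add(-1, Mul(-1, Z)), Pow(Add(-3, 4), 2)) = Mul(Add(-1, Mul(-1, Z)), Pow(1, 2)) = Mul(Add(-1, Mul(-1, Z)), 1) = Add(-1, Mul(-1, Z)))
Mul(Add(37060, -35445), Pow(Add(m, Function('W')(-69, Function('b')(-8))), -1)) = Mul(Add(37060, -35445), Pow(Add(36756, Add(-1, Mul(-1, -69))), -1)) = Mul(1615, Pow(Add(36756, Add(-1, 69)), -1)) = Mul(1615, Pow(Add(36756, 68), -1)) = Mul(1615, Pow(36824, -1)) = Mul(1615, Rational(1, 36824)) = Rational(1615, 36824)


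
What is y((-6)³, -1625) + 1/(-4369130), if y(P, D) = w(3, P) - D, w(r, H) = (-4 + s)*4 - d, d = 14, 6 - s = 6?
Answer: 6968762349/4369130 ≈ 1595.0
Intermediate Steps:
s = 0 (s = 6 - 1*6 = 6 - 6 = 0)
w(r, H) = -30 (w(r, H) = (-4 + 0)*4 - 1*14 = -4*4 - 14 = -16 - 14 = -30)
y(P, D) = -30 - D
y((-6)³, -1625) + 1/(-4369130) = (-30 - 1*(-1625)) + 1/(-4369130) = (-30 + 1625) - 1/4369130 = 1595 - 1/4369130 = 6968762349/4369130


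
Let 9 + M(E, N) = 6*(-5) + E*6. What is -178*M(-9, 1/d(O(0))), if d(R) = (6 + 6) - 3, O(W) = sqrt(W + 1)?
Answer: 16554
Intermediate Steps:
O(W) = sqrt(1 + W)
d(R) = 9 (d(R) = 12 - 3 = 9)
M(E, N) = -39 + 6*E (M(E, N) = -9 + (6*(-5) + E*6) = -9 + (-30 + 6*E) = -39 + 6*E)
-178*M(-9, 1/d(O(0))) = -178*(-39 + 6*(-9)) = -178*(-39 - 54) = -178*(-93) = 16554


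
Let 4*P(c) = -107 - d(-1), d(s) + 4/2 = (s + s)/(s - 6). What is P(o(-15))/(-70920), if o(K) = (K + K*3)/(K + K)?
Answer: 737/1985760 ≈ 0.00037114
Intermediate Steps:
d(s) = -2 + 2*s/(-6 + s) (d(s) = -2 + (s + s)/(s - 6) = -2 + (2*s)/(-6 + s) = -2 + 2*s/(-6 + s))
o(K) = 2 (o(K) = (K + 3*K)/((2*K)) = (4*K)*(1/(2*K)) = 2)
P(c) = -737/28 (P(c) = (-107 - 12/(-6 - 1))/4 = (-107 - 12/(-7))/4 = (-107 - 12*(-1)/7)/4 = (-107 - 1*(-12/7))/4 = (-107 + 12/7)/4 = (¼)*(-737/7) = -737/28)
P(o(-15))/(-70920) = -737/28/(-70920) = -737/28*(-1/70920) = 737/1985760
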